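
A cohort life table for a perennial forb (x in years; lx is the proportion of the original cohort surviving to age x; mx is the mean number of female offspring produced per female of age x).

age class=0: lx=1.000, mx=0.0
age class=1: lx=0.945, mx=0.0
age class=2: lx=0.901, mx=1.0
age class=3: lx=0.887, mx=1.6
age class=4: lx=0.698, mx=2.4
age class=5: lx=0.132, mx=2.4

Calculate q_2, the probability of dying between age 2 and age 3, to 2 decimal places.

q_2 = (l_2 − l_3) / l_2 = (0.901 − 0.887) / 0.901
     = 0.014 / 0.901 = 0.015538… → 0.02

0.02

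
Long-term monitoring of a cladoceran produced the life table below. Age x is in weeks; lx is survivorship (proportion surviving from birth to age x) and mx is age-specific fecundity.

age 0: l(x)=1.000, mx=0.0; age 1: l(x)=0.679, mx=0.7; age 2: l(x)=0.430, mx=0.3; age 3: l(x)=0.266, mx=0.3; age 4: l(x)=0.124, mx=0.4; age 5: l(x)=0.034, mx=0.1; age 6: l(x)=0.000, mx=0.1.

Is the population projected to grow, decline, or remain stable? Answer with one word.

R0 = Σ lx·mx = 0 + 0.4753 + 0.129 + 0.0798 + 0.0496 + 0.0034 + 0 = 0.7371
R0 < 1, so the population is declining.

declining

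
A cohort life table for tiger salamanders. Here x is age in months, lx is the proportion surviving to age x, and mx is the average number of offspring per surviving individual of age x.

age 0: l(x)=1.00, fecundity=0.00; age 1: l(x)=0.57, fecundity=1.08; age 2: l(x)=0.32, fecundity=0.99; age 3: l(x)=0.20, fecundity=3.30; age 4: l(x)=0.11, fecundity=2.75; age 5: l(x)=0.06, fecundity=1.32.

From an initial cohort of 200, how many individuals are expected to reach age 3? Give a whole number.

40

Expected survivors = N0 · l_3 = 200 × 0.20 = 40 → 40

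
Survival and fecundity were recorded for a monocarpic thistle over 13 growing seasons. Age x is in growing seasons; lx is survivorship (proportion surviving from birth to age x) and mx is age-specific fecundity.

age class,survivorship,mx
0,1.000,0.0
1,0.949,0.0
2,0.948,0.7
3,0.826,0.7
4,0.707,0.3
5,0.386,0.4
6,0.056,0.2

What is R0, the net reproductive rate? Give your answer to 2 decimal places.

lx·mx by age: 0, 0, 0.6636, 0.5782, 0.2121, 0.1544, 0.0112
R0 = Σ lx·mx = 1.6195 → 1.62

1.62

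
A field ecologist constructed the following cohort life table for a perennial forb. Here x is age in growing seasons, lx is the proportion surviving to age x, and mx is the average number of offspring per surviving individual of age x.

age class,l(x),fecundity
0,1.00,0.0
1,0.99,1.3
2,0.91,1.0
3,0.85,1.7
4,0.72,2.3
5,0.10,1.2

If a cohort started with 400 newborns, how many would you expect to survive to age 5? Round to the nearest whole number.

40

Expected survivors = N0 · l_5 = 400 × 0.10 = 40 → 40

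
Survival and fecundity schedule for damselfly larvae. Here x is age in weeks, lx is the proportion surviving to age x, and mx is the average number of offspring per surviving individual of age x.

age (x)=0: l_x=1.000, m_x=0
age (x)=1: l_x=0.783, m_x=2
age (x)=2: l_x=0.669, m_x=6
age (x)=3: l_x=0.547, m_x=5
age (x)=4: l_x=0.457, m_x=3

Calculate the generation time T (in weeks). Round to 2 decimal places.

lx·mx: 0, 1.566, 4.014, 2.735, 1.371 → R0 = 9.686
x·lx·mx: 0, 1.566, 8.028, 8.205, 5.484 → Σ = 23.283
T = 23.283 / 9.686 = 2.403779… → 2.40

2.40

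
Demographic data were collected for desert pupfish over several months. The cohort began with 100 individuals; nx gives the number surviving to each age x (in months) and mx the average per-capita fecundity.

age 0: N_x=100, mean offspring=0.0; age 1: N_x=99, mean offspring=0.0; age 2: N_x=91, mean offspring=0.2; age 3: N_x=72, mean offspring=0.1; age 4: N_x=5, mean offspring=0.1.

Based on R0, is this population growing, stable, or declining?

lx = nx/n0 = nx/100: 1, 0.99, 0.91, 0.72, 0.05
R0 = Σ lx·mx = 0 + 0 + 0.182 + 0.072 + 0.005 = 0.259
R0 < 1, so the population is declining.

declining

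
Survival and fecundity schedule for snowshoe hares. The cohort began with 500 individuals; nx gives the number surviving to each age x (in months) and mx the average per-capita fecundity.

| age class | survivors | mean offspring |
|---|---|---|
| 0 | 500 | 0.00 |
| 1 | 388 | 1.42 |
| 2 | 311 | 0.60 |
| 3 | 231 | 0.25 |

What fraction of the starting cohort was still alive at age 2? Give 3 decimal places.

l_2 = n_2/n_0 = 311/500 = 0.622 → 0.622

0.622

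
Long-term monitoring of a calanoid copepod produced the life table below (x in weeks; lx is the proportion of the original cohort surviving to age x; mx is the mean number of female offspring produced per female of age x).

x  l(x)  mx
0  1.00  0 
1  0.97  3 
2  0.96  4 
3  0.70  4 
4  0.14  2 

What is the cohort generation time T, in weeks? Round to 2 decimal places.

lx·mx: 0, 2.91, 3.84, 2.8, 0.28 → R0 = 9.83
x·lx·mx: 0, 2.91, 7.68, 8.4, 1.12 → Σ = 20.11
T = 20.11 / 9.83 = 2.045778… → 2.05

2.05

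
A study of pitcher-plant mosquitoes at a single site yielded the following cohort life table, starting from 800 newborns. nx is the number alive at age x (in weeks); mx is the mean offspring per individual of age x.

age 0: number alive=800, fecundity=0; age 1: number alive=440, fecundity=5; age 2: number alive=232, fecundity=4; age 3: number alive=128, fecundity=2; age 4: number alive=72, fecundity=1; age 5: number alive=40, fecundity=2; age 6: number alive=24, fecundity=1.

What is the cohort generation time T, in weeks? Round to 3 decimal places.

lx = nx/n0 = nx/800: 1, 0.55, 0.29, 0.16, 0.09, 0.05, 0.03
lx·mx: 0, 2.75, 1.16, 0.32, 0.09, 0.1, 0.03 → R0 = 4.45
x·lx·mx: 0, 2.75, 2.32, 0.96, 0.36, 0.5, 0.18 → Σ = 7.07
T = 7.07 / 4.45 = 1.588764… → 1.589

1.589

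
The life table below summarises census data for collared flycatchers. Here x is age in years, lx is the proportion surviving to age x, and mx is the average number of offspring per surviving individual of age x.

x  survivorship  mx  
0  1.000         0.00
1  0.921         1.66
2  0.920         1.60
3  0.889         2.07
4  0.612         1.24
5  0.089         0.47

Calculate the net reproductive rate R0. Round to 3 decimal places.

lx·mx by age: 0, 1.52886, 1.472, 1.84023, 0.75888, 0.04183
R0 = Σ lx·mx = 5.6418 → 5.642

5.642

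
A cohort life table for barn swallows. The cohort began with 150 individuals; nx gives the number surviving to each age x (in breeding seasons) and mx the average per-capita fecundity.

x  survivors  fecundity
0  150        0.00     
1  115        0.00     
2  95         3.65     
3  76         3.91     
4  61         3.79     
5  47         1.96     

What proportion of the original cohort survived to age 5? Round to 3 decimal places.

0.313

l_5 = n_5/n_0 = 47/150 = 0.313333… → 0.313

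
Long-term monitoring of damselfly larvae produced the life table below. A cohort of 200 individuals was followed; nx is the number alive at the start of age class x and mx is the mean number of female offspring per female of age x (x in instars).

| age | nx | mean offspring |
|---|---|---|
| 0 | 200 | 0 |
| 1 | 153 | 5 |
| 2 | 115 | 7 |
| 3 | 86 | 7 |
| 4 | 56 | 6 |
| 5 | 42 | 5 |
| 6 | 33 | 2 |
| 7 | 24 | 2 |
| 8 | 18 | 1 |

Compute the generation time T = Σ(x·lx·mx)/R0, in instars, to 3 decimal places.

lx = nx/n0 = nx/200: 1, 0.765, 0.575, 0.43, 0.28, 0.21, 0.165, 0.12, 0.09
lx·mx: 0, 3.825, 4.025, 3.01, 1.68, 1.05, 0.33, 0.24, 0.09 → R0 = 14.25
x·lx·mx: 0, 3.825, 8.05, 9.03, 6.72, 5.25, 1.98, 1.68, 0.72 → Σ = 37.255
T = 37.255 / 14.25 = 2.614386… → 2.614

2.614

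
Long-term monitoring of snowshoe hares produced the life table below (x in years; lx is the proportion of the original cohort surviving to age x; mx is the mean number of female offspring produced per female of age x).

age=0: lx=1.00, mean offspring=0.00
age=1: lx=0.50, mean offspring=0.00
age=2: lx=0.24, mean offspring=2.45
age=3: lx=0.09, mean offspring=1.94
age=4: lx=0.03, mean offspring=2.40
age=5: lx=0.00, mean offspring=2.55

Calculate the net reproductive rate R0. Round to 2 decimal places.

0.83

lx·mx by age: 0, 0, 0.588, 0.1746, 0.072, 0
R0 = Σ lx·mx = 0.8346 → 0.83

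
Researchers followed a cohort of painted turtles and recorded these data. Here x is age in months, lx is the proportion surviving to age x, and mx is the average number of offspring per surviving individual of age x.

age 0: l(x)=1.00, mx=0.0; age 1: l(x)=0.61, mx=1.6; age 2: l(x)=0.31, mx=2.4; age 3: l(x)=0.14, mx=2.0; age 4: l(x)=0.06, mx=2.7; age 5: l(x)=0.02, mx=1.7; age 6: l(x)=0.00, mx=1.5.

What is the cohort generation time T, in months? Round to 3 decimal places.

lx·mx: 0, 0.976, 0.744, 0.28, 0.162, 0.034, 0 → R0 = 2.196
x·lx·mx: 0, 0.976, 1.488, 0.84, 0.648, 0.17, 0 → Σ = 4.122
T = 4.122 / 2.196 = 1.877049… → 1.877

1.877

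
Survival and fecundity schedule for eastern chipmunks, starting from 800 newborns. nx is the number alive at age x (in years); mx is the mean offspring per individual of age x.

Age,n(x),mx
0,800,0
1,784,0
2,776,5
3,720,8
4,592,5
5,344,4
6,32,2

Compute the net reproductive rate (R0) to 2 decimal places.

17.55

lx = nx/n0 = nx/800: 1, 0.98, 0.97, 0.9, 0.74, 0.43, 0.04
lx·mx by age: 0, 0, 4.85, 7.2, 3.7, 1.72, 0.08
R0 = Σ lx·mx = 17.55 → 17.55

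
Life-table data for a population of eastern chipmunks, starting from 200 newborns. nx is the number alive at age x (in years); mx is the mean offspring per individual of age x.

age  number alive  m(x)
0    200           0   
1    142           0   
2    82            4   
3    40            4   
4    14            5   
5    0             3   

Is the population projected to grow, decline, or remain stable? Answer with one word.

growing

lx = nx/n0 = nx/200: 1, 0.71, 0.41, 0.2, 0.07, 0
R0 = Σ lx·mx = 0 + 0 + 1.64 + 0.8 + 0.35 + 0 = 2.79
R0 > 1, so the population is growing.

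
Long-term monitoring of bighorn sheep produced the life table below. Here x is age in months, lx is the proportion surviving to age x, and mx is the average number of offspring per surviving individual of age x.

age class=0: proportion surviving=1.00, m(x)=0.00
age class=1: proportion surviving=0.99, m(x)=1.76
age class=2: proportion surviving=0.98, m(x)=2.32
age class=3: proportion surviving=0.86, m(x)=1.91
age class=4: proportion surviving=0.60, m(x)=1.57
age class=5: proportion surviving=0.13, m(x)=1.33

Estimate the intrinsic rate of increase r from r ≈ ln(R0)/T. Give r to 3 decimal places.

R0 = Σ lx·mx = 0 + 1.7424 + 2.2736 + 1.6426 + 0.942 + 0.1729 = 6.7735
Σ x·lx·mx = 15.8499; T = 15.8499/6.7735 = 2.33999…
r ≈ ln(R0)/T = ln(6.7735)/2.33999… = 0.81753… → 0.818

0.818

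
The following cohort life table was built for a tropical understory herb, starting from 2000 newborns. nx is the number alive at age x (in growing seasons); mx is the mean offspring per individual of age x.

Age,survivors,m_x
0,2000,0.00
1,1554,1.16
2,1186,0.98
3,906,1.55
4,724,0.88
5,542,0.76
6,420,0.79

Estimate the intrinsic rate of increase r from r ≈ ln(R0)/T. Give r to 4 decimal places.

lx = nx/n0 = nx/2000: 1, 0.777, 0.593, 0.453, 0.362, 0.271, 0.21
R0 = Σ lx·mx = 0 + 0.90132 + 0.58114 + 0.70215 + 0.31856 + 0.20596 + 0.1659 = 2.87503
Σ x·lx·mx = 7.46949; T = 7.46949/2.87503 = 2.59806…
r ≈ ln(R0)/T = ln(2.87503)/2.59806… = 0.406482… → 0.4065

0.4065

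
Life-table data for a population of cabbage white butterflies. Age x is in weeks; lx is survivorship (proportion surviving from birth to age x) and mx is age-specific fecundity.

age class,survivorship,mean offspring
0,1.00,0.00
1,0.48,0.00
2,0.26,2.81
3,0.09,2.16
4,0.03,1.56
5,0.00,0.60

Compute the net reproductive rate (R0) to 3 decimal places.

lx·mx by age: 0, 0, 0.7306, 0.1944, 0.0468, 0
R0 = Σ lx·mx = 0.9718 → 0.972

0.972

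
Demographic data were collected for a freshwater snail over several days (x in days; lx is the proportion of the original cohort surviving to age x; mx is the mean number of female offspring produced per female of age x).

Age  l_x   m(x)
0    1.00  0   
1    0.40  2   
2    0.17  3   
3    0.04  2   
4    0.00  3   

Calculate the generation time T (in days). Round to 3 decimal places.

lx·mx: 0, 0.8, 0.51, 0.08, 0 → R0 = 1.39
x·lx·mx: 0, 0.8, 1.02, 0.24, 0 → Σ = 2.06
T = 2.06 / 1.39 = 1.482014… → 1.482

1.482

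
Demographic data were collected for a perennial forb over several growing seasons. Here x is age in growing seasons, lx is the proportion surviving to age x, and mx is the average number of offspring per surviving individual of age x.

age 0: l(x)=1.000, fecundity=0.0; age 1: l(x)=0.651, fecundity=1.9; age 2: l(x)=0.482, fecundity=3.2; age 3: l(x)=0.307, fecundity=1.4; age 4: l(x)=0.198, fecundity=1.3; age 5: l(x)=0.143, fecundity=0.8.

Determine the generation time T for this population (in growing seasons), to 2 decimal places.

2.01

lx·mx: 0, 1.2369, 1.5424, 0.4298, 0.2574, 0.1144 → R0 = 3.5809
x·lx·mx: 0, 1.2369, 3.0848, 1.2894, 1.0296, 0.572 → Σ = 7.2127
T = 7.2127 / 3.5809 = 2.014214… → 2.01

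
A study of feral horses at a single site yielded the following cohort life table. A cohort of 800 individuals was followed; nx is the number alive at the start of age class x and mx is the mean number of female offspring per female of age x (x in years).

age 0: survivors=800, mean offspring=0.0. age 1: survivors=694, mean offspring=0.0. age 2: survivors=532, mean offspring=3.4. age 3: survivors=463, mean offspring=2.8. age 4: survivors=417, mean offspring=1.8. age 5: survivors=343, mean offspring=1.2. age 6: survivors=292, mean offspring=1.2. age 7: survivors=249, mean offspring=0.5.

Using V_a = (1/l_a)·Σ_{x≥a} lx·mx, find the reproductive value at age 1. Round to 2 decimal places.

lx = nx/n0 = nx/800: 1, 0.8675, 0.665, 0.57875, 0.52125, 0.42875, 0.365, 0.31125
lx·mx for x ≥ 1: 0, 2.261, 1.6205, 0.93825, 0.5145, 0.438, 0.155625 → sum = 5.927875
V_1 = 5.927875 / l_1 = 5.927875 / 0.8675 = 6.833285… → 6.83

6.83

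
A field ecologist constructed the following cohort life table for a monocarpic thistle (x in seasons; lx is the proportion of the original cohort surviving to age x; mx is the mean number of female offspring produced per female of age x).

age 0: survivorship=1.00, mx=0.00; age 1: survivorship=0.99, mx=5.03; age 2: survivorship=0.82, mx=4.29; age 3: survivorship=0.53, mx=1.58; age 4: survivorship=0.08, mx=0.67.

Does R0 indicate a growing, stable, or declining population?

R0 = Σ lx·mx = 0 + 4.9797 + 3.5178 + 0.8374 + 0.0536 = 9.3885
R0 > 1, so the population is growing.

growing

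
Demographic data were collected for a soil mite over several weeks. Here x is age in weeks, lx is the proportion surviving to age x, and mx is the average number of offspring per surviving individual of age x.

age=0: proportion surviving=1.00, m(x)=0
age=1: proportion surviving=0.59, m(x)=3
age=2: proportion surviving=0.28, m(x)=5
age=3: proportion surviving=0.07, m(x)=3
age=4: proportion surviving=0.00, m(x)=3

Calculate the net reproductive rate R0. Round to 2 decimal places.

3.38

lx·mx by age: 0, 1.77, 1.4, 0.21, 0
R0 = Σ lx·mx = 3.38 → 3.38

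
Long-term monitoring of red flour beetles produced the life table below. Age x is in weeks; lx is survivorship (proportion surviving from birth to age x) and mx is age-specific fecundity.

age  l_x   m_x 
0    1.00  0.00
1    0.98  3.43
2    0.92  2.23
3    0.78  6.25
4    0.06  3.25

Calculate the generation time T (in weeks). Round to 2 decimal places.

lx·mx: 0, 3.3614, 2.0516, 4.875, 0.195 → R0 = 10.483
x·lx·mx: 0, 3.3614, 4.1032, 14.625, 0.78 → Σ = 22.8696
T = 22.8696 / 10.483 = 2.181589… → 2.18

2.18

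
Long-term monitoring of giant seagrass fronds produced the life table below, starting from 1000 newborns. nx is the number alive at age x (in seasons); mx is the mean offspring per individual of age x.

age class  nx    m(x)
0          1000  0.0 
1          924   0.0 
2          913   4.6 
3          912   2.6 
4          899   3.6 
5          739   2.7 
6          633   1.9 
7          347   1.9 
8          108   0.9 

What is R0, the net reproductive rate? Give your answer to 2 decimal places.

lx = nx/n0 = nx/1000: 1, 0.924, 0.913, 0.912, 0.899, 0.739, 0.633, 0.347, 0.108
lx·mx by age: 0, 0, 4.1998, 2.3712, 3.2364, 1.9953, 1.2027, 0.6593, 0.0972
R0 = Σ lx·mx = 13.7619 → 13.76

13.76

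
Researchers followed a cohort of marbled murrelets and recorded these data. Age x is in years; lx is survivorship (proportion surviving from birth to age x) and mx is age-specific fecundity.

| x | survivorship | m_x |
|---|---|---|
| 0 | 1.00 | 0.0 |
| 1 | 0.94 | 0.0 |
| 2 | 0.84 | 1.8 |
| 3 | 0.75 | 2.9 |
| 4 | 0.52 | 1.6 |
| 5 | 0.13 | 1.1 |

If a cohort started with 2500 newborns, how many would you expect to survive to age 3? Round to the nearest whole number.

1875

Expected survivors = N0 · l_3 = 2500 × 0.75 = 1875 → 1875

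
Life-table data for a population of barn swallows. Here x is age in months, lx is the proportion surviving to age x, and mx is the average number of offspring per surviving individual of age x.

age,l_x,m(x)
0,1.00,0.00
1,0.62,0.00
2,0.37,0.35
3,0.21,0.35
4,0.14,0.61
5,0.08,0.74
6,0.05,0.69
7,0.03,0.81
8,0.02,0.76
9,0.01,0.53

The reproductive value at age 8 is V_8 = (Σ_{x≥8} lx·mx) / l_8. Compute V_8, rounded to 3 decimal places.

lx·mx for x ≥ 8: 0.0152, 0.0053 → sum = 0.0205
V_8 = 0.0205 / l_8 = 0.0205 / 0.02 = 1.025 → 1.025

1.025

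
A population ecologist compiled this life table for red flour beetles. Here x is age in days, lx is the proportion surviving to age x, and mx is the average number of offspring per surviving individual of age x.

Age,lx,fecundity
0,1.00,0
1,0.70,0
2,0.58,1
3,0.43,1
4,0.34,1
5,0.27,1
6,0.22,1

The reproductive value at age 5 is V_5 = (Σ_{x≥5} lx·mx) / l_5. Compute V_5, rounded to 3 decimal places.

lx·mx for x ≥ 5: 0.27, 0.22 → sum = 0.49
V_5 = 0.49 / l_5 = 0.49 / 0.27 = 1.814815… → 1.815

1.815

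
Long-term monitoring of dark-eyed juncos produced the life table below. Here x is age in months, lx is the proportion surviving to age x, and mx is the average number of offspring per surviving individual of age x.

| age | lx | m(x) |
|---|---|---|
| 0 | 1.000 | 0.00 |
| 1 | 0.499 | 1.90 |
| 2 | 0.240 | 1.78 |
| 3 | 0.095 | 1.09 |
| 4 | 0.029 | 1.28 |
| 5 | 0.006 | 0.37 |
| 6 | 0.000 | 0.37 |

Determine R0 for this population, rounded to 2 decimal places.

lx·mx by age: 0, 0.9481, 0.4272, 0.10355, 0.03712, 0.00222, 0
R0 = Σ lx·mx = 1.51819 → 1.52

1.52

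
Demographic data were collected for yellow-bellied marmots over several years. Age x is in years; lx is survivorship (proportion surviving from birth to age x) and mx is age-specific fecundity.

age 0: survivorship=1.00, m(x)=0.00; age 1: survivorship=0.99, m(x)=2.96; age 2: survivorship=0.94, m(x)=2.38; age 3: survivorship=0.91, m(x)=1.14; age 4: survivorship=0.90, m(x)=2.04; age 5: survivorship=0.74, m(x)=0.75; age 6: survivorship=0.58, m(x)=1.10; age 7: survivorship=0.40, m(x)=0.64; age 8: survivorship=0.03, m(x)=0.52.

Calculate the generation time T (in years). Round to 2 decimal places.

2.78

lx·mx: 0, 2.9304, 2.2372, 1.0374, 1.836, 0.555, 0.638, 0.256, 0.0156 → R0 = 9.5056
x·lx·mx: 0, 2.9304, 4.4744, 3.1122, 7.344, 2.775, 3.828, 1.792, 0.1248 → Σ = 26.3808
T = 26.3808 / 9.5056 = 2.77529… → 2.78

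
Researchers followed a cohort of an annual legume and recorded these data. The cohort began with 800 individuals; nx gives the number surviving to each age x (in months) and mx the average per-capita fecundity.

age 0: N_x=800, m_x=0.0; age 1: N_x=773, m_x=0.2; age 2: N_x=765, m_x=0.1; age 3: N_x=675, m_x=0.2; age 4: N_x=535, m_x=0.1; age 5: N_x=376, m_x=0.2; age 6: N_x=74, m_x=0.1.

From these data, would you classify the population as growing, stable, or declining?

declining

lx = nx/n0 = nx/800: 1, 0.96625, 0.95625, 0.84375, 0.66875, 0.47, 0.0925
R0 = Σ lx·mx = 0 + 0.19325 + 0.095625 + 0.16875 + 0.066875 + 0.094 + 0.00925 = 0.62775
R0 < 1, so the population is declining.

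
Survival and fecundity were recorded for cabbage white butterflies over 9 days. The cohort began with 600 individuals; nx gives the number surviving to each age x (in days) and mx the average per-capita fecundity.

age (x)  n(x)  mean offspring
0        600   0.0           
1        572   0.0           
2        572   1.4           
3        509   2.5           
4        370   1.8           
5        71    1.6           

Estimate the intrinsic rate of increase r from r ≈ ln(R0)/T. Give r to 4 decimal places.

0.5142

lx = nx/n0 = nx/600: 1, 0.95333…, 0.95333…, 0.84833…, 0.61667…, 0.11833…
R0 = Σ lx·mx = 0 + 0 + 1.33467… + 2.12083… + 1.11… + 0.18933… = 4.754833…
Σ x·lx·mx = 14.4185…; T = 14.4185…/4.754833… = 3.03239…
r ≈ ln(R0)/T = ln(4.754833…)/3.03239… = 0.51417… → 0.5142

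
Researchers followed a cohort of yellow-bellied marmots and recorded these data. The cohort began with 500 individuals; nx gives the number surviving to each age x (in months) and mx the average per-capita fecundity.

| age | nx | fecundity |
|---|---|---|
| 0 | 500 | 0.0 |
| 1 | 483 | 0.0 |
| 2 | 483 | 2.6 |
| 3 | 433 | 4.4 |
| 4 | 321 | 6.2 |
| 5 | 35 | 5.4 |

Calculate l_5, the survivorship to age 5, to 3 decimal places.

0.070

l_5 = n_5/n_0 = 35/500 = 0.07 → 0.070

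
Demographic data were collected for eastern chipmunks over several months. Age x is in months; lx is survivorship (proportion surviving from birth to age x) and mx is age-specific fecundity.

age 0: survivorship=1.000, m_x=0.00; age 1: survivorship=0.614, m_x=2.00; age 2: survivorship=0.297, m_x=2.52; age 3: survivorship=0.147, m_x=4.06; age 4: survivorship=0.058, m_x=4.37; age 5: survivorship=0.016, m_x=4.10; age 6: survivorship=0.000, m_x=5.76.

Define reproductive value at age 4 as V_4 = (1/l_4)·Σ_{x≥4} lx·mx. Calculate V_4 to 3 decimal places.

lx·mx for x ≥ 4: 0.25346, 0.0656, 0 → sum = 0.31906
V_4 = 0.31906 / l_4 = 0.31906 / 0.058 = 5.501034… → 5.501

5.501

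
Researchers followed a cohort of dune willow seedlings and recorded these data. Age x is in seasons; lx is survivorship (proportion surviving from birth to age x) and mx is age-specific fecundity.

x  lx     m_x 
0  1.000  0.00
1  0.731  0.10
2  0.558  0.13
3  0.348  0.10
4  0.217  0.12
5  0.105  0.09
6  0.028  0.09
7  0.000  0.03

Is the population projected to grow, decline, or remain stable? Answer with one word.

R0 = Σ lx·mx = 0 + 0.0731 + 0.07254 + 0.0348 + 0.02604 + 0.00945 + 0.00252 + 0 = 0.21845
R0 < 1, so the population is declining.

declining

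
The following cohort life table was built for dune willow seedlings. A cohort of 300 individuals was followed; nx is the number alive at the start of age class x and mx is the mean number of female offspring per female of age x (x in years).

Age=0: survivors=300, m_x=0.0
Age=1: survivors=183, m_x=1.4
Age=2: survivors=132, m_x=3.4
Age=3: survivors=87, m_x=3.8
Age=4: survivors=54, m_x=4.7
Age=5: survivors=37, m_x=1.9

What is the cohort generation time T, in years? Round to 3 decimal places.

lx = nx/n0 = nx/300: 1, 0.61, 0.44, 0.29, 0.18, 0.12333…
lx·mx: 0, 0.854, 1.496, 1.102, 0.846, 0.234333… → R0 = 4.532333…
x·lx·mx: 0, 0.854, 2.992, 3.306, 3.384, 1.171667… → Σ = 11.707667…
T = 11.707667… / 4.532333… = 2.583143… → 2.583

2.583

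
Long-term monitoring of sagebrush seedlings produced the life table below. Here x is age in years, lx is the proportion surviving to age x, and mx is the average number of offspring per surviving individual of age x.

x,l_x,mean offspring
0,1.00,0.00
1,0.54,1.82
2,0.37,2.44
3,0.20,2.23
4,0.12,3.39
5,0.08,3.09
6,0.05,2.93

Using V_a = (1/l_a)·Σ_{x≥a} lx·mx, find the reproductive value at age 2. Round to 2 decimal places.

5.81

lx·mx for x ≥ 2: 0.9028, 0.446, 0.4068, 0.2472, 0.1465 → sum = 2.1493
V_2 = 2.1493 / l_2 = 2.1493 / 0.37 = 5.808919… → 5.81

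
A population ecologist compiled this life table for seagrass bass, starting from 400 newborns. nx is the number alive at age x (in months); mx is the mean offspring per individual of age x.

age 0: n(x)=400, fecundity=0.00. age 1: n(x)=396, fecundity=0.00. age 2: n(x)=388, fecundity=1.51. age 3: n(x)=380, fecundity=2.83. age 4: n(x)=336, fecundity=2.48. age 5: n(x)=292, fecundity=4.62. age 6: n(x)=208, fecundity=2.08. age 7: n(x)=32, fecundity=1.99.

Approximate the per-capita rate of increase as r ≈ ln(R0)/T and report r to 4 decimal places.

lx = nx/n0 = nx/400: 1, 0.99, 0.97, 0.95, 0.84, 0.73, 0.52, 0.08
R0 = Σ lx·mx = 0 + 0 + 1.4647 + 2.6885 + 2.0832 + 3.3726 + 1.0816 + 0.1592 = 10.8498
Σ x·lx·mx = 43.7947; T = 43.7947/10.8498 = 4.03645…
r ≈ ln(R0)/T = ln(10.8498)/4.03645… = 0.590654… → 0.5907

0.5907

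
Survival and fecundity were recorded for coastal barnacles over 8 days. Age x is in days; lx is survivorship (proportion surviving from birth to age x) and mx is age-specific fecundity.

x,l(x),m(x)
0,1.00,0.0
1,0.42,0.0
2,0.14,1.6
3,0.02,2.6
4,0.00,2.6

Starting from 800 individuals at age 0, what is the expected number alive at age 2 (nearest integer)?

112

Expected survivors = N0 · l_2 = 800 × 0.14 = 112 → 112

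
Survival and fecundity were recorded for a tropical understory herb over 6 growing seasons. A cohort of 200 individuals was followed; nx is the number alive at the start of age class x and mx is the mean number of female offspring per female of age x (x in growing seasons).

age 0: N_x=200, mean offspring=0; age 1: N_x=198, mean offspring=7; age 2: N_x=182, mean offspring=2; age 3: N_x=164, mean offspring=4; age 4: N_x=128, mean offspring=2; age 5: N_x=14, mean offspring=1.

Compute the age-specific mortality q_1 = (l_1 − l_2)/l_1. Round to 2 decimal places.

lx = nx/n0 = nx/200: 1, 0.99, 0.91, 0.82, 0.64, 0.07
q_1 = (l_1 − l_2) / l_1 = (0.99 − 0.91) / 0.99
     = 0.08 / 0.99 = 0.080808… → 0.08

0.08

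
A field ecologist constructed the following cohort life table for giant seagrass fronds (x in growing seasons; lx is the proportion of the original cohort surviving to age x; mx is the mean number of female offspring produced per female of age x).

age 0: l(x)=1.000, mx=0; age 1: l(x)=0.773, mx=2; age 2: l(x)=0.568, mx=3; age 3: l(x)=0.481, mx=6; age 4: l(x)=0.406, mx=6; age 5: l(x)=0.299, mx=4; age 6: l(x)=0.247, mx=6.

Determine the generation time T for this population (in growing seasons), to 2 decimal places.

3.40

lx·mx: 0, 1.546, 1.704, 2.886, 2.436, 1.196, 1.482 → R0 = 11.25
x·lx·mx: 0, 1.546, 3.408, 8.658, 9.744, 5.98, 8.892 → Σ = 38.228
T = 38.228 / 11.25 = 3.398044… → 3.40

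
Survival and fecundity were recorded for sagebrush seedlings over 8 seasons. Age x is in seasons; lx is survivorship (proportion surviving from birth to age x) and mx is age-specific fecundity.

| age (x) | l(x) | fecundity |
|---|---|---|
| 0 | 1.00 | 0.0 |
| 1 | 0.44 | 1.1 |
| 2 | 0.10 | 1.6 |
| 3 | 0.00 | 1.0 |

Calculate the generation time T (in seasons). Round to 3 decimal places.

1.248

lx·mx: 0, 0.484, 0.16, 0 → R0 = 0.644
x·lx·mx: 0, 0.484, 0.32, 0 → Σ = 0.804
T = 0.804 / 0.644 = 1.248447… → 1.248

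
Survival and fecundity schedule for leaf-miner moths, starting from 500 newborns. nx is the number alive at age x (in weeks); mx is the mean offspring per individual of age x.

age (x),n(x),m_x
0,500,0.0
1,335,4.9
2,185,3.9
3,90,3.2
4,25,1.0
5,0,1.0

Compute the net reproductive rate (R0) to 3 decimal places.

lx = nx/n0 = nx/500: 1, 0.67, 0.37, 0.18, 0.05, 0
lx·mx by age: 0, 3.283, 1.443, 0.576, 0.05, 0
R0 = Σ lx·mx = 5.352 → 5.352

5.352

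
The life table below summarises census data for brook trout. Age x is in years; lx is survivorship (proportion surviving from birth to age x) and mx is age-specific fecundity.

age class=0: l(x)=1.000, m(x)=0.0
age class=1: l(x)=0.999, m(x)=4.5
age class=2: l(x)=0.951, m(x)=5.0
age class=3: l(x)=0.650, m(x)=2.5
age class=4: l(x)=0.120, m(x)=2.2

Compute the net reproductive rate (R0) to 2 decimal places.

lx·mx by age: 0, 4.4955, 4.755, 1.625, 0.264
R0 = Σ lx·mx = 11.1395 → 11.14

11.14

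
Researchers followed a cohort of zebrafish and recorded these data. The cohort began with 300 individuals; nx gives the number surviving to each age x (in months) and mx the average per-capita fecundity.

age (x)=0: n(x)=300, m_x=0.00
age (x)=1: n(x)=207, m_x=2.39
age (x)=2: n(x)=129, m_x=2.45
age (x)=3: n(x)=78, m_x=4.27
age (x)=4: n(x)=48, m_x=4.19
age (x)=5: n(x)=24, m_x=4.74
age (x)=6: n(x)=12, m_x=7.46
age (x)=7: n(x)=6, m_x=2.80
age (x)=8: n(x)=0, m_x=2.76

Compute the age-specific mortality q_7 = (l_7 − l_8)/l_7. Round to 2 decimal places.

lx = nx/n0 = nx/300: 1, 0.69, 0.43, 0.26, 0.16, 0.08, 0.04, 0.02, 0
q_7 = (l_7 − l_8) / l_7 = (0.02 − 0) / 0.02
     = 0.02 / 0.02 = 1 → 1.00

1.00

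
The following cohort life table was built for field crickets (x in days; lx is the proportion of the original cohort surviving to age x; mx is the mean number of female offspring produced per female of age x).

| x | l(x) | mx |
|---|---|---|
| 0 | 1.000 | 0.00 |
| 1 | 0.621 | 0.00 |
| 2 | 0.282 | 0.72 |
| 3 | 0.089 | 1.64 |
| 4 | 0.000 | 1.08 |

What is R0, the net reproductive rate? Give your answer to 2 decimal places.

lx·mx by age: 0, 0, 0.20304, 0.14596, 0
R0 = Σ lx·mx = 0.349 → 0.35

0.35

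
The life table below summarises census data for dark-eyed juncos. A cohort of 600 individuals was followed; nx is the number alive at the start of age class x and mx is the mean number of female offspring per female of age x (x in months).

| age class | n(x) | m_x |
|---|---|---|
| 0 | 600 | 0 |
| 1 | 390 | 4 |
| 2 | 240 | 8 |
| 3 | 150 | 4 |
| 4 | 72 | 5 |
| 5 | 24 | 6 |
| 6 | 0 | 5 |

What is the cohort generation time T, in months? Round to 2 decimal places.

2.04

lx = nx/n0 = nx/600: 1, 0.65, 0.4, 0.25, 0.12, 0.04, 0
lx·mx: 0, 2.6, 3.2, 1, 0.6, 0.24, 0 → R0 = 7.64
x·lx·mx: 0, 2.6, 6.4, 3, 2.4, 1.2, 0 → Σ = 15.6
T = 15.6 / 7.64 = 2.041885… → 2.04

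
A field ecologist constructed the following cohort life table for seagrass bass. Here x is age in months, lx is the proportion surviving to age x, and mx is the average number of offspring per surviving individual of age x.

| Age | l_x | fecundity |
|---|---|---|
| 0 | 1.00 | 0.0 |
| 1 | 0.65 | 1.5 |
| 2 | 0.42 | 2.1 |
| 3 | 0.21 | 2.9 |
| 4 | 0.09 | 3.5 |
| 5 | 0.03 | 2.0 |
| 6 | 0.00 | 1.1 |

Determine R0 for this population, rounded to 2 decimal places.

lx·mx by age: 0, 0.975, 0.882, 0.609, 0.315, 0.06, 0
R0 = Σ lx·mx = 2.841 → 2.84

2.84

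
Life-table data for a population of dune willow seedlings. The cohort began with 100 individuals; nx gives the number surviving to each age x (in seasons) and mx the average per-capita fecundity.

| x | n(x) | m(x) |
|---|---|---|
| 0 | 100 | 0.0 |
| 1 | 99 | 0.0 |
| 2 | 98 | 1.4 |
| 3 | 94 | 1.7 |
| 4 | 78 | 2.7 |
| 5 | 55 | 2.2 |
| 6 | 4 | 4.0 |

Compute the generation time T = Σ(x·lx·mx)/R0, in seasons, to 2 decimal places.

lx = nx/n0 = nx/100: 1, 0.99, 0.98, 0.94, 0.78, 0.55, 0.04
lx·mx: 0, 0, 1.372, 1.598, 2.106, 1.21, 0.16 → R0 = 6.446
x·lx·mx: 0, 0, 2.744, 4.794, 8.424, 6.05, 0.96 → Σ = 22.972
T = 22.972 / 6.446 = 3.56376… → 3.56

3.56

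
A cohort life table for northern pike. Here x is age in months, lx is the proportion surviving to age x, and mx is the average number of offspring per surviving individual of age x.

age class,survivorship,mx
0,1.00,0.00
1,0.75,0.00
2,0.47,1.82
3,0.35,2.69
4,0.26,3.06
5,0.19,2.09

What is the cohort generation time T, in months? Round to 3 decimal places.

3.246

lx·mx: 0, 0, 0.8554, 0.9415, 0.7956, 0.3971 → R0 = 2.9896
x·lx·mx: 0, 0, 1.7108, 2.8245, 3.1824, 1.9855 → Σ = 9.7032
T = 9.7032 / 2.9896 = 3.245652… → 3.246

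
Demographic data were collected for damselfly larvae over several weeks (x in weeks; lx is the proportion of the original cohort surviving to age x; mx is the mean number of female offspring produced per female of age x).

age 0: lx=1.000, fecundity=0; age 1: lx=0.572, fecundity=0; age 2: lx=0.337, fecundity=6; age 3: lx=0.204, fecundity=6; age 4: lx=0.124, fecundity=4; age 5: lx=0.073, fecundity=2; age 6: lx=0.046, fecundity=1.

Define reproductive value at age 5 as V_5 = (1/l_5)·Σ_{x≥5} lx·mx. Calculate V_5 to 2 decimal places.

lx·mx for x ≥ 5: 0.146, 0.046 → sum = 0.192
V_5 = 0.192 / l_5 = 0.192 / 0.073 = 2.630137… → 2.63

2.63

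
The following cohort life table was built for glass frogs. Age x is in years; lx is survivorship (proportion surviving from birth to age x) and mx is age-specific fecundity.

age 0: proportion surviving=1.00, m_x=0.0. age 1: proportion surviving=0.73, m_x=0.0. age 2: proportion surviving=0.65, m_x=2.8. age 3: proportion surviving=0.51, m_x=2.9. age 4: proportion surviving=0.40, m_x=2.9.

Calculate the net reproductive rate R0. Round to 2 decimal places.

4.46

lx·mx by age: 0, 0, 1.82, 1.479, 1.16
R0 = Σ lx·mx = 4.459 → 4.46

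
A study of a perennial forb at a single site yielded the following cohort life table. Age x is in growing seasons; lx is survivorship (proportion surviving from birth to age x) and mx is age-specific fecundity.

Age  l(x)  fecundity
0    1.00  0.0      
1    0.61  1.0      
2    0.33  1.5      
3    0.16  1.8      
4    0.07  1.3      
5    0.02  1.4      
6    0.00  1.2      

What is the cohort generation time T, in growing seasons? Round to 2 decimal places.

1.96

lx·mx: 0, 0.61, 0.495, 0.288, 0.091, 0.028, 0 → R0 = 1.512
x·lx·mx: 0, 0.61, 0.99, 0.864, 0.364, 0.14, 0 → Σ = 2.968
T = 2.968 / 1.512 = 1.962963… → 1.96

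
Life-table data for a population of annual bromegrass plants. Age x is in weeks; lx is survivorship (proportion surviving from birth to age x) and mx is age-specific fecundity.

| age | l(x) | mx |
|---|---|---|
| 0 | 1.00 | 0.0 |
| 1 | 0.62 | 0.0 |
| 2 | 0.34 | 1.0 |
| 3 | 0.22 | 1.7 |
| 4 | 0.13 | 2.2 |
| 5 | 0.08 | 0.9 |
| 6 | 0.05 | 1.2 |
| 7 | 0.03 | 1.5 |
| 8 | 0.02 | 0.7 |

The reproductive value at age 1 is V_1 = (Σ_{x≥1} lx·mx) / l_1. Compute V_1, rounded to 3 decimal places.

1.921

lx·mx for x ≥ 1: 0, 0.34, 0.374, 0.286, 0.072, 0.06, 0.045, 0.014 → sum = 1.191
V_1 = 1.191 / l_1 = 1.191 / 0.62 = 1.920968… → 1.921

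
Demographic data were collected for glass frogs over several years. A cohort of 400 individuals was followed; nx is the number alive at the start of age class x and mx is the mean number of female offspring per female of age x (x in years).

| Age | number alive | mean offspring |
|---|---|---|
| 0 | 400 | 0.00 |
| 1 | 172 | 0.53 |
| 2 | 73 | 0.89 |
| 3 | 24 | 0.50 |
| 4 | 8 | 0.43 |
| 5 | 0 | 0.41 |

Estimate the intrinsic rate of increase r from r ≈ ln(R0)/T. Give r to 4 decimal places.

-0.5362

lx = nx/n0 = nx/400: 1, 0.43, 0.1825, 0.06, 0.02, 0
R0 = Σ lx·mx = 0 + 0.2279 + 0.16243… + 0.03 + 0.0086 + 0 = 0.428925
Σ x·lx·mx = 0.67715; T = 0.67715/0.428925 = 1.57871…
r ≈ ln(R0)/T = ln(0.428925)/1.57871… = -0.536179… → -0.5362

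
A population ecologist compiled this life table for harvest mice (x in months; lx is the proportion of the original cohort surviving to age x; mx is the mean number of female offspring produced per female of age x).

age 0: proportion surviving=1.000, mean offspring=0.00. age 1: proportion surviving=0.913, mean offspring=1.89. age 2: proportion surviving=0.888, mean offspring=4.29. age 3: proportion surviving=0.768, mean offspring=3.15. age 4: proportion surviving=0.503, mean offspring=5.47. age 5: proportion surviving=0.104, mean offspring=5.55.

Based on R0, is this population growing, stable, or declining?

R0 = Σ lx·mx = 0 + 1.72557 + 3.80952 + 2.4192 + 2.75141 + 0.5772 = 11.2829
R0 > 1, so the population is growing.

growing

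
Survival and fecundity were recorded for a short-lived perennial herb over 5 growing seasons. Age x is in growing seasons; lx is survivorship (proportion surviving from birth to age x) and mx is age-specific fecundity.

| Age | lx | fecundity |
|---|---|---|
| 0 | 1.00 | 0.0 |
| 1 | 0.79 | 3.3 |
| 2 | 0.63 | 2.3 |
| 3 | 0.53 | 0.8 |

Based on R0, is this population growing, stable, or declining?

growing

R0 = Σ lx·mx = 0 + 2.607 + 1.449 + 0.424 = 4.48
R0 > 1, so the population is growing.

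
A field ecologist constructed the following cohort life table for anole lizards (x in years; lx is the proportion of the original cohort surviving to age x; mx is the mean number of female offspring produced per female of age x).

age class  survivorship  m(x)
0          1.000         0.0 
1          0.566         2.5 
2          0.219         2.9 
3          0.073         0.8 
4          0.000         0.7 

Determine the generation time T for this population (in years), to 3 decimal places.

lx·mx: 0, 1.415, 0.6351, 0.0584, 0 → R0 = 2.1085
x·lx·mx: 0, 1.415, 1.2702, 0.1752, 0 → Σ = 2.8604
T = 2.8604 / 2.1085 = 1.356604… → 1.357

1.357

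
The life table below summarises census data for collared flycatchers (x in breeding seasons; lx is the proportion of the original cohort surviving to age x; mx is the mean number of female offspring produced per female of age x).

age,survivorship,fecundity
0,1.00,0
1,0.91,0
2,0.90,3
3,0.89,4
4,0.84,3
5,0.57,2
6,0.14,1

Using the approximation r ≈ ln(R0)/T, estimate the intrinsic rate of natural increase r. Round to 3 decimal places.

R0 = Σ lx·mx = 0 + 0 + 2.7 + 3.56 + 2.52 + 1.14 + 0.14 = 10.06
Σ x·lx·mx = 32.7; T = 32.7/10.06 = 3.2505…
r ≈ ln(R0)/T = ln(10.06)/3.2505… = 0.71022… → 0.710

0.710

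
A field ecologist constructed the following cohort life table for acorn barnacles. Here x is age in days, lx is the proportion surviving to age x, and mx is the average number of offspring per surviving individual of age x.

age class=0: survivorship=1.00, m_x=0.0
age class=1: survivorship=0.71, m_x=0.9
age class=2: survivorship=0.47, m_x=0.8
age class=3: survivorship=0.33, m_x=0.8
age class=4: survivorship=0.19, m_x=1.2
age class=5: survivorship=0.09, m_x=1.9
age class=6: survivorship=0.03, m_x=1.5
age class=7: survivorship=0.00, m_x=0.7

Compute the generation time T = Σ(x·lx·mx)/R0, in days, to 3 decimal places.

lx·mx: 0, 0.639, 0.376, 0.264, 0.228, 0.171, 0.045, 0 → R0 = 1.723
x·lx·mx: 0, 0.639, 0.752, 0.792, 0.912, 0.855, 0.27, 0 → Σ = 4.22
T = 4.22 / 1.723 = 2.449216… → 2.449

2.449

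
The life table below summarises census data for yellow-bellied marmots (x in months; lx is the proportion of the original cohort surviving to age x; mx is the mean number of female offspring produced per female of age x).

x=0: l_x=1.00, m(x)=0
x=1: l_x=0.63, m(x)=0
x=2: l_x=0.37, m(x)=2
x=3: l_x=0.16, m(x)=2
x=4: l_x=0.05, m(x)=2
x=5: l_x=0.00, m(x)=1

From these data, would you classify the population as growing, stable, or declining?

R0 = Σ lx·mx = 0 + 0 + 0.74 + 0.32 + 0.1 + 0 = 1.16
R0 > 1, so the population is growing.

growing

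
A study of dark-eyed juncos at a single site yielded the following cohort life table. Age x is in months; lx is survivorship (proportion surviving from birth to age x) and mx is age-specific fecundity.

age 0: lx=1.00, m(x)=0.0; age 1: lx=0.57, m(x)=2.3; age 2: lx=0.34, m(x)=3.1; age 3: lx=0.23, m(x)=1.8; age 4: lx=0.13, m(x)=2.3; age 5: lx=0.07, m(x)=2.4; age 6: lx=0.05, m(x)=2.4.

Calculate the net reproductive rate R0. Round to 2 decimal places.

3.37

lx·mx by age: 0, 1.311, 1.054, 0.414, 0.299, 0.168, 0.12
R0 = Σ lx·mx = 3.366 → 3.37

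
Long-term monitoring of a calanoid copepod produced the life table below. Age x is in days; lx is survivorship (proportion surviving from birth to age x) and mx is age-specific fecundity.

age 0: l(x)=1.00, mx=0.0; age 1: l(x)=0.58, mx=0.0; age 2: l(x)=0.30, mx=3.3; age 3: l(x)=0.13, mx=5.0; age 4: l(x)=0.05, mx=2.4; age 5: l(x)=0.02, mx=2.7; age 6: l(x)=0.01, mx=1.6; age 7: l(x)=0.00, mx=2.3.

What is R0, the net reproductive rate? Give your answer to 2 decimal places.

1.83

lx·mx by age: 0, 0, 0.99, 0.65, 0.12, 0.054, 0.016, 0
R0 = Σ lx·mx = 1.83 → 1.83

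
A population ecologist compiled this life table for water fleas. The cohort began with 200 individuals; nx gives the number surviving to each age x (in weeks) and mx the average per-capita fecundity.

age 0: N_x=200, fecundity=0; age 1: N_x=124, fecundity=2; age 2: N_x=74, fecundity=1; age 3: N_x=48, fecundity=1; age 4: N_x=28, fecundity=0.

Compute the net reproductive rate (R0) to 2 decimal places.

lx = nx/n0 = nx/200: 1, 0.62, 0.37, 0.24, 0.14
lx·mx by age: 0, 1.24, 0.37, 0.24, 0
R0 = Σ lx·mx = 1.85 → 1.85

1.85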